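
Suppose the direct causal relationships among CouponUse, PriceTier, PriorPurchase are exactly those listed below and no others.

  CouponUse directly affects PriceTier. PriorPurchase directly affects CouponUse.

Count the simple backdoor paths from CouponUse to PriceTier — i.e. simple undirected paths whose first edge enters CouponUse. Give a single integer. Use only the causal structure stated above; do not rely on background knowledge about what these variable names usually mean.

A backdoor path from CouponUse to PriceTier is any simple undirected path whose first edge points into CouponUse (i.e. leaves CouponUse via a parent).
Parents of CouponUse: {PriorPurchase}.
No simple path from any parent of CouponUse reaches PriceTier without revisiting CouponUse, so there are no backdoor paths.

0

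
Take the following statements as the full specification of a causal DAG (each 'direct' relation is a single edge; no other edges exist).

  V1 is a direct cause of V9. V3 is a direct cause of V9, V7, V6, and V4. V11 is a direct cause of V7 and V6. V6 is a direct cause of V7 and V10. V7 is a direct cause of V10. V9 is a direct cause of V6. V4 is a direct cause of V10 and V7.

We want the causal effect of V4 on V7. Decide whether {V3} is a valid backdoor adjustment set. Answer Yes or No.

Backdoor paths from V4 to V7 (paths whose first edge points into V4):
  P1: V4 <- V3 -> V9 -> V6 <- V11 -> V7
  P2: V4 <- V3 -> V9 -> V6 -> V7
  P3: V4 <- V3 -> V9 -> V6 -> V10 <- V7
  P4: V4 <- V3 -> V6 <- V11 -> V7
  P5: V4 <- V3 -> V6 -> V7
  P6: V4 <- V3 -> V6 -> V10 <- V7
  P7: V4 <- V3 -> V7
Condition 1 (no descendant of V4 in the set): holds — descendants of V4 are {V10, V7}; none are in {V3}.
Condition 2 (every backdoor path blocked by {V3}):
  P1: blocked at fork node V3 ∈ conditioning set.
  P2: blocked at fork node V3 ∈ conditioning set.
  P3: blocked at fork node V3 ∈ conditioning set.
  P4: blocked at fork node V3 ∈ conditioning set.
  P5: blocked at fork node V3 ∈ conditioning set.
  P6: blocked at fork node V3 ∈ conditioning set.
  P7: blocked at fork node V3 ∈ conditioning set.
{V3} satisfies the backdoor criterion.

Yes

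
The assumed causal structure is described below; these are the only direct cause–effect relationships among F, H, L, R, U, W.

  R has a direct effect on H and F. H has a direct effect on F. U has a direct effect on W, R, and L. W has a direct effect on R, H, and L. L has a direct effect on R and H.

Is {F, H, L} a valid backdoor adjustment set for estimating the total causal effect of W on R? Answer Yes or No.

No

Backdoor paths from W to R (paths whose first edge points into W):
  P1: W <- U -> L -> R
  P2: W <- U -> L -> H <- R
  P3: W <- U -> L -> H -> F <- R
  P4: W <- U -> R
Condition 1 (no descendant of W in the set): FAILS — F, H, and L are descendants of W.
Condition 2 (every backdoor path blocked by {F, H, L}):
  P1: blocked at chain node L ∈ conditioning set.
  P2: blocked at chain node L ∈ conditioning set.
  P3: blocked at chain node L ∈ conditioning set.
  P4: open — no interior node is in the conditioning set.
{F, H, L} does not satisfy the backdoor criterion.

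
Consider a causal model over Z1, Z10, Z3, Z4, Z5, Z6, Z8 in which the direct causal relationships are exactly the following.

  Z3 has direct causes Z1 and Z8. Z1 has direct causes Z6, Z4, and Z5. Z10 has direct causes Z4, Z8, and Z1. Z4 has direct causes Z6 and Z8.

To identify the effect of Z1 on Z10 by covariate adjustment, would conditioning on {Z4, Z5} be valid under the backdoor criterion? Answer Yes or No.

No

Backdoor paths from Z1 to Z10 (paths whose first edge points into Z1):
  P1: Z1 <- Z6 -> Z4 <- Z8 -> Z10
  P2: Z1 <- Z6 -> Z4 -> Z10
  P3: Z1 <- Z4 <- Z8 -> Z10
  P4: Z1 <- Z4 -> Z10
Condition 1 (no descendant of Z1 in the set): holds — descendants of Z1 are {Z10, Z3}; none are in {Z4, Z5}.
Condition 2 (every backdoor path blocked by {Z4, Z5}):
  P1: open — collider(s) Z4 are conditioned on (or have a conditioned descendant) and no non-collider on the path is in the set.
  P2: blocked at chain node Z4 ∈ conditioning set.
  P3: blocked at chain node Z4 ∈ conditioning set.
  P4: blocked at fork node Z4 ∈ conditioning set.
{Z4, Z5} does not satisfy the backdoor criterion.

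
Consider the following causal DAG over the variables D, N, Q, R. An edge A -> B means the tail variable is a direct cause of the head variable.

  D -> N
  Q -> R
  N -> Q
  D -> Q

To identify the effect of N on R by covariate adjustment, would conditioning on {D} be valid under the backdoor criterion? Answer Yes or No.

Yes

Backdoor paths from N to R (paths whose first edge points into N):
  P1: N <- D -> Q -> R
Condition 1 (no descendant of N in the set): holds — descendants of N are {Q, R}; none are in {D}.
Condition 2 (every backdoor path blocked by {D}):
  P1: blocked at fork node D ∈ conditioning set.
{D} satisfies the backdoor criterion.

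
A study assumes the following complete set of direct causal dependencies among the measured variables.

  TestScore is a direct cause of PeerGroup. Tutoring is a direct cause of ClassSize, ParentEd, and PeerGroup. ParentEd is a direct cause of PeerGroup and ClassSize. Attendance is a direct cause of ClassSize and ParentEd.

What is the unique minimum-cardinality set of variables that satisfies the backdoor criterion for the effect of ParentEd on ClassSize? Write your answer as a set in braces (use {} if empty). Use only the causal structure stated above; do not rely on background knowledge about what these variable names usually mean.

{Attendance, Tutoring}

Variables eligible for adjustment (non-descendants of ParentEd, excluding ParentEd and ClassSize): {Attendance, TestScore, Tutoring}.
Backdoor paths from ParentEd to ClassSize:
  P1: ParentEd <- Tutoring -> ClassSize
  P2: ParentEd <- Attendance -> ClassSize
The empty set is not sufficient: P1 (ParentEd <- Tutoring -> ClassSize) has no collider blocking it and no conditioned non-collider, so it is open.
Try {Attendance, Tutoring}:
  P1: blocked at fork node Tutoring ∈ conditioning set.
  P2: blocked at fork node Attendance ∈ conditioning set.
{Attendance, Tutoring} contains no descendant of ParentEd and blocks every backdoor path.
Every element of {Attendance, Tutoring} is needed (dropping Attendance leaves P2 open; dropping Tutoring leaves P1 open), so no proper subset is valid.
Among all size-2 subsets of the eligible variables, only {Attendance, Tutoring} blocks every backdoor path, so it is the unique smallest valid adjustment set.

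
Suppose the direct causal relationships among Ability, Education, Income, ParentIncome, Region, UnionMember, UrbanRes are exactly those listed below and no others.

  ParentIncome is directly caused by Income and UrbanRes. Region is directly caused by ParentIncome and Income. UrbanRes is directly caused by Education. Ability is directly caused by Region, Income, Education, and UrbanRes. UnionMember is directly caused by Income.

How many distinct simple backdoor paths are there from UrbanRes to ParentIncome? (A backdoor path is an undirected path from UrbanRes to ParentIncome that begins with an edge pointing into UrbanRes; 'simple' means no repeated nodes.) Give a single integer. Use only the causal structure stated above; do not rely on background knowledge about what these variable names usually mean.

4

A backdoor path from UrbanRes to ParentIncome is any simple undirected path whose first edge points into UrbanRes (i.e. leaves UrbanRes via a parent).
Parents of UrbanRes: {Education}.
Enumerating:
  P1: UrbanRes <- Education -> Ability <- Income -> ParentIncome
  P2: UrbanRes <- Education -> Ability <- Income -> Region <- ParentIncome
  P3: UrbanRes <- Education -> Ability <- Region <- Income -> ParentIncome
  P4: UrbanRes <- Education -> Ability <- Region <- ParentIncome
That exhausts the simple backdoor paths. Count: 4.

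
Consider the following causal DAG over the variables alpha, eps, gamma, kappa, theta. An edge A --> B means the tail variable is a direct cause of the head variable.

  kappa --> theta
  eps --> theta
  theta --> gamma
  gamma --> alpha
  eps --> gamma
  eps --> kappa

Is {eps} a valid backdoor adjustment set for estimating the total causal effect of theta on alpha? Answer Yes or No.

Backdoor paths from theta to alpha (paths whose first edge points into theta):
  P1: theta <- eps -> gamma -> alpha
  P2: theta <- kappa <- eps -> gamma -> alpha
Condition 1 (no descendant of theta in the set): holds — descendants of theta are {alpha, gamma}; none are in {eps}.
Condition 2 (every backdoor path blocked by {eps}):
  P1: blocked at fork node eps ∈ conditioning set.
  P2: blocked at fork node eps ∈ conditioning set.
{eps} satisfies the backdoor criterion.

Yes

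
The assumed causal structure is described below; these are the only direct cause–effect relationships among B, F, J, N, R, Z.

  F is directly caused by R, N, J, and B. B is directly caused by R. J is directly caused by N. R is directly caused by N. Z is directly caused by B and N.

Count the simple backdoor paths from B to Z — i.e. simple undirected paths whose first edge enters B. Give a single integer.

3

A backdoor path from B to Z is any simple undirected path whose first edge points into B (i.e. leaves B via a parent).
Parents of B: {R}.
Enumerating:
  P1: B <- R <- N -> Z
  P2: B <- R -> F <- N -> Z
  P3: B <- R -> F <- J <- N -> Z
That exhausts the simple backdoor paths. Count: 3.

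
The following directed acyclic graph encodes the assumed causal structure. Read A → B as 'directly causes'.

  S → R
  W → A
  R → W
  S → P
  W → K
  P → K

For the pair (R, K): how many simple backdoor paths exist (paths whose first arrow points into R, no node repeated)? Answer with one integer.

1

A backdoor path from R to K is any simple undirected path whose first edge points into R (i.e. leaves R via a parent).
Parents of R: {S}.
Enumerating:
  P1: R <- S -> P -> K
That exhausts the simple backdoor paths. Count: 1.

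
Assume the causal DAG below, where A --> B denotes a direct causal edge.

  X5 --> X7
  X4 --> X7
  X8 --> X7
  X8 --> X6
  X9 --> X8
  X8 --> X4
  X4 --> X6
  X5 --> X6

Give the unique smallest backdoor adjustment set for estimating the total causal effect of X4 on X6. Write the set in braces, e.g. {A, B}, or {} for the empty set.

{X8}

Variables eligible for adjustment (non-descendants of X4, excluding X4 and X6): {X5, X8, X9}.
Backdoor paths from X4 to X6:
  P1: X4 <- X8 -> X7 <- X5 -> X6
  P2: X4 <- X8 -> X6
The empty set is not sufficient: P2 (X4 <- X8 -> X6) has no collider blocking it and no conditioned non-collider, so it is open.
Try {X8}:
  P1: blocked at fork node X8 ∈ conditioning set.
  P2: blocked at fork node X8 ∈ conditioning set.
{X8} contains no descendant of X4 and blocks every backdoor path.
No other singleton works — e.g. {X9} leaves P2 open — so {X8} is the unique smallest valid adjustment set.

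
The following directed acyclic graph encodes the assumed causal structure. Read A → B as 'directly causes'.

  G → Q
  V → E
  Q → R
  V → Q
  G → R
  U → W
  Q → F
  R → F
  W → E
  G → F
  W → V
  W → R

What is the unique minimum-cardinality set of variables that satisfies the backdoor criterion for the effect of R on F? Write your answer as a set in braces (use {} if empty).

Variables eligible for adjustment (non-descendants of R, excluding R and F): {E, G, Q, U, V, W}.
Backdoor paths from R to F:
  P1: R <- G -> Q -> F
  P2: R <- G -> F
  P3: R <- W -> V -> Q <- G -> F
  P4: R <- W -> V -> Q -> F
  P5: R <- W -> E <- V -> Q <- G -> F
  P6: R <- W -> E <- V -> Q -> F
  P7: R <- Q <- G -> F
  P8: R <- Q -> F
The empty set is not sufficient: P1 (R <- G -> Q -> F) has no collider blocking it and no conditioned non-collider, so it is open.
Try {G, Q}:
  P1: blocked at fork node G ∈ conditioning set.
  P2: blocked at fork node G ∈ conditioning set.
  P3: blocked at fork node G ∈ conditioning set.
  P4: blocked at chain node Q ∈ conditioning set.
  P5: blocked at collider E (neither it nor any descendant is in the conditioning set).
  P6: blocked at collider E (neither it nor any descendant is in the conditioning set).
  P7: blocked at chain node Q ∈ conditioning set.
  P8: blocked at fork node Q ∈ conditioning set.
{G, Q} contains no descendant of R and blocks every backdoor path.
Every element of {G, Q} is needed (dropping G leaves P2 open; dropping Q leaves P4 open), so no proper subset is valid.
Among all size-2 subsets of the eligible variables, only {G, Q} blocks every backdoor path, so it is the unique smallest valid adjustment set.

{G, Q}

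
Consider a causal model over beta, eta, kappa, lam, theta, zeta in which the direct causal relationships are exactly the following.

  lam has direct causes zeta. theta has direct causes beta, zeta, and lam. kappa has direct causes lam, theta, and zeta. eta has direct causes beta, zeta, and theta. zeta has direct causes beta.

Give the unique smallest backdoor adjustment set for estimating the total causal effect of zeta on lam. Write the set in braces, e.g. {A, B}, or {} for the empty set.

{}

Variables eligible for adjustment (non-descendants of zeta, excluding zeta and lam): {beta}.
Backdoor paths from zeta to lam:
  P1: zeta <- beta -> theta <- lam
  P2: zeta <- beta -> theta -> kappa <- lam
  P3: zeta <- beta -> eta <- theta <- lam
  P4: zeta <- beta -> eta <- theta -> kappa <- lam
Each backdoor path contains an unconditioned collider, so every path is already blocked with the empty conditioning set:
  P1: blocked at collider theta (neither it nor any descendant is in the conditioning set).
  P2: blocked at collider kappa (neither it nor any descendant is in the conditioning set).
  P3: blocked at collider eta (neither it nor any descendant is in the conditioning set).
  P4: blocked at collider eta (neither it nor any descendant is in the conditioning set).
The empty set is therefore the unique smallest valid set.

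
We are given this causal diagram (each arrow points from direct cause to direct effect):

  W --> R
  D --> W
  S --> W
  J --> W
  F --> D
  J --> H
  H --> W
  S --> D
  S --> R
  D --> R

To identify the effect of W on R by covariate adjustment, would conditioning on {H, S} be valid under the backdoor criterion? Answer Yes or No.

Backdoor paths from W to R (paths whose first edge points into W):
  P1: W <- S -> D -> R
  P2: W <- S -> R
  P3: W <- D <- S -> R
  P4: W <- D -> R
Condition 1 (no descendant of W in the set): holds — descendants of W are {R}; none are in {H, S}.
Condition 2 (every backdoor path blocked by {H, S}):
  P1: blocked at fork node S ∈ conditioning set.
  P2: blocked at fork node S ∈ conditioning set.
  P3: blocked at fork node S ∈ conditioning set.
  P4: open — no interior node is in the conditioning set.
{H, S} does not satisfy the backdoor criterion.

No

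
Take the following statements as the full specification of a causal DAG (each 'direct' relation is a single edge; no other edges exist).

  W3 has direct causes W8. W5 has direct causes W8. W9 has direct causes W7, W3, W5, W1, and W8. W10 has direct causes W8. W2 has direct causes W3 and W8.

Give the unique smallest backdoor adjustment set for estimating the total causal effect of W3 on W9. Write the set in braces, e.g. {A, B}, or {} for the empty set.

{W8}

Variables eligible for adjustment (non-descendants of W3, excluding W3 and W9): {W1, W10, W5, W7, W8}.
Backdoor paths from W3 to W9:
  P1: W3 <- W8 -> W5 -> W9
  P2: W3 <- W8 -> W9
The empty set is not sufficient: P1 (W3 <- W8 -> W5 -> W9) has no collider blocking it and no conditioned non-collider, so it is open.
Try {W8}:
  P1: blocked at fork node W8 ∈ conditioning set.
  P2: blocked at fork node W8 ∈ conditioning set.
{W8} contains no descendant of W3 and blocks every backdoor path.
No other singleton works — e.g. {W5} leaves P2 open — so {W8} is the unique smallest valid adjustment set.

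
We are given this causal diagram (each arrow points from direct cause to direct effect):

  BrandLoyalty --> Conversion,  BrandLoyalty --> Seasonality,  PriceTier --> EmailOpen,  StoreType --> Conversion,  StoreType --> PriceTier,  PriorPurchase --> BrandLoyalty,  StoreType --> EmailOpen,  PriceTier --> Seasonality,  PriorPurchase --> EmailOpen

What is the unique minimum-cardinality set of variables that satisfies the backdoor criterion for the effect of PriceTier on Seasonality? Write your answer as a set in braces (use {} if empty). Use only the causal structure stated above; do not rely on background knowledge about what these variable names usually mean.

{}

Variables eligible for adjustment (non-descendants of PriceTier, excluding PriceTier and Seasonality): {BrandLoyalty, Conversion, PriorPurchase, StoreType}.
Backdoor paths from PriceTier to Seasonality:
  P1: PriceTier <- StoreType -> Conversion <- BrandLoyalty -> Seasonality
  P2: PriceTier <- StoreType -> EmailOpen <- PriorPurchase -> BrandLoyalty -> Seasonality
Each backdoor path contains an unconditioned collider, so every path is already blocked with the empty conditioning set:
  P1: blocked at collider Conversion (neither it nor any descendant is in the conditioning set).
  P2: blocked at collider EmailOpen (neither it nor any descendant is in the conditioning set).
The empty set is therefore the unique smallest valid set.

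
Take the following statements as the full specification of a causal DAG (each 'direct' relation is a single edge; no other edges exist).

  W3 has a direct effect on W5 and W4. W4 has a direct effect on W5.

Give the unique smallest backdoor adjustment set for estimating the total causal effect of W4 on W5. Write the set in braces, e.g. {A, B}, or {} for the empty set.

{W3}

Variables eligible for adjustment (non-descendants of W4, excluding W4 and W5): {W3}.
Backdoor paths from W4 to W5:
  P1: W4 <- W3 -> W5
The empty set is not sufficient: P1 (W4 <- W3 -> W5) has no collider blocking it and no conditioned non-collider, so it is open.
Try {W3}:
  P1: blocked at fork node W3 ∈ conditioning set.
{W3} contains no descendant of W4 and blocks every backdoor path.
{W3} is the unique smallest valid adjustment set.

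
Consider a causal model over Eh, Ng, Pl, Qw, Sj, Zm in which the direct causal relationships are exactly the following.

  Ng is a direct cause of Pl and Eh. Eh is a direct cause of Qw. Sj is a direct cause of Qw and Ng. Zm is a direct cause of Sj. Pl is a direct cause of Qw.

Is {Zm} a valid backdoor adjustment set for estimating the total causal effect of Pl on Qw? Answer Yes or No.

Backdoor paths from Pl to Qw (paths whose first edge points into Pl):
  P1: Pl <- Ng <- Sj -> Qw
  P2: Pl <- Ng -> Eh -> Qw
Condition 1 (no descendant of Pl in the set): holds — descendants of Pl are {Qw}; none are in {Zm}.
Condition 2 (every backdoor path blocked by {Zm}):
  P1: open — no interior node is in the conditioning set.
  P2: open — no interior node is in the conditioning set.
{Zm} does not satisfy the backdoor criterion.

No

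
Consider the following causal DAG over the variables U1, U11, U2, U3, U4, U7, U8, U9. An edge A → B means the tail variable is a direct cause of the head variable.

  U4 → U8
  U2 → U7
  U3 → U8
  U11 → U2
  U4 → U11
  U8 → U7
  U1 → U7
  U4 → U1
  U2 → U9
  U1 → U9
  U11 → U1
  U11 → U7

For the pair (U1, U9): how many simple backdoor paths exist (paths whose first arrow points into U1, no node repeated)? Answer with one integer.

A backdoor path from U1 to U9 is any simple undirected path whose first edge points into U1 (i.e. leaves U1 via a parent).
Parents of U1: {U11, U4}.
Enumerating:
  P1: U1 <- U4 -> U11 -> U2 -> U9
  P2: U1 <- U4 -> U11 -> U7 <- U2 -> U9
  P3: U1 <- U4 -> U8 -> U7 <- U11 -> U2 -> U9
  P4: U1 <- U4 -> U8 -> U7 <- U2 -> U9
  P5: U1 <- U11 <- U4 -> U8 -> U7 <- U2 -> U9
  P6: U1 <- U11 -> U2 -> U9
  P7: U1 <- U11 -> U7 <- U2 -> U9
That exhausts the simple backdoor paths. Count: 7.

7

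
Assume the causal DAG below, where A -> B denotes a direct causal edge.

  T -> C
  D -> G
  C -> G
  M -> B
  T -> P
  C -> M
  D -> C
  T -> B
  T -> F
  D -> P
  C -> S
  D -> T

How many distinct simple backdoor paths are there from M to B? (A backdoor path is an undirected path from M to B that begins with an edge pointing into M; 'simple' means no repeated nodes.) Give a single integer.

A backdoor path from M to B is any simple undirected path whose first edge points into M (i.e. leaves M via a parent).
Parents of M: {C}.
Enumerating:
  P1: M <- C <- D -> T -> B
  P2: M <- C <- D -> P <- T -> B
  P3: M <- C <- T -> B
  P4: M <- C -> G <- D -> T -> B
  P5: M <- C -> G <- D -> P <- T -> B
That exhausts the simple backdoor paths. Count: 5.

5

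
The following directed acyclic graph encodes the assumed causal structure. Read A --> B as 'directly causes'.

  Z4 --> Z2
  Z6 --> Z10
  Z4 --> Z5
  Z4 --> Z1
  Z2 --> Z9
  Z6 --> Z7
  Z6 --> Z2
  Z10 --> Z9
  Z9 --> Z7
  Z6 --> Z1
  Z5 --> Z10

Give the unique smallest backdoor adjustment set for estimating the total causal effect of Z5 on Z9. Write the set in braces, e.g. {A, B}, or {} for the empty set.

{Z4}

Variables eligible for adjustment (non-descendants of Z5, excluding Z5 and Z9): {Z1, Z2, Z4, Z6}.
Backdoor paths from Z5 to Z9:
  P1: Z5 <- Z4 -> Z1 <- Z6 -> Z10 -> Z9
  P2: Z5 <- Z4 -> Z1 <- Z6 -> Z2 -> Z9
  P3: Z5 <- Z4 -> Z1 <- Z6 -> Z7 <- Z9
  P4: Z5 <- Z4 -> Z2 <- Z6 -> Z10 -> Z9
  P5: Z5 <- Z4 -> Z2 <- Z6 -> Z7 <- Z9
  P6: Z5 <- Z4 -> Z2 -> Z9
The empty set is not sufficient: P6 (Z5 <- Z4 -> Z2 -> Z9) has no collider blocking it and no conditioned non-collider, so it is open.
Try {Z4}:
  P1: blocked at fork node Z4 ∈ conditioning set.
  P2: blocked at fork node Z4 ∈ conditioning set.
  P3: blocked at fork node Z4 ∈ conditioning set.
  P4: blocked at fork node Z4 ∈ conditioning set.
  P5: blocked at fork node Z4 ∈ conditioning set.
  P6: blocked at fork node Z4 ∈ conditioning set.
{Z4} contains no descendant of Z5 and blocks every backdoor path.
No other singleton works — e.g. {Z6} leaves P6 open — so {Z4} is the unique smallest valid adjustment set.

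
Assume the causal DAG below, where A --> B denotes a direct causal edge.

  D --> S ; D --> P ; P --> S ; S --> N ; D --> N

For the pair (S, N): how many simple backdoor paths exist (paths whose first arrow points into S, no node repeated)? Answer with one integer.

2

A backdoor path from S to N is any simple undirected path whose first edge points into S (i.e. leaves S via a parent).
Parents of S: {D, P}.
Enumerating:
  P1: S <- D -> N
  P2: S <- P <- D -> N
That exhausts the simple backdoor paths. Count: 2.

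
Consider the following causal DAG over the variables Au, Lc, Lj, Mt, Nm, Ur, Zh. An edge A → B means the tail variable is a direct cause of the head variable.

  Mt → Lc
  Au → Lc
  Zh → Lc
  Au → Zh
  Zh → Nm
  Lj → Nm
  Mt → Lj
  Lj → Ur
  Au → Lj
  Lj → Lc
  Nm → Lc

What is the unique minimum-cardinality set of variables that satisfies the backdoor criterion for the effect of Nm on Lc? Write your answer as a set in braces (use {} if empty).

Variables eligible for adjustment (non-descendants of Nm, excluding Nm and Lc): {Au, Lj, Mt, Ur, Zh}.
Backdoor paths from Nm to Lc:
  P1: Nm <- Zh <- Au -> Lj <- Mt -> Lc
  P2: Nm <- Zh <- Au -> Lj -> Lc
  P3: Nm <- Zh <- Au -> Lc
  P4: Nm <- Zh -> Lc
  P5: Nm <- Lj <- Au -> Zh -> Lc
  P6: Nm <- Lj <- Au -> Lc
  P7: Nm <- Lj <- Mt -> Lc
  P8: Nm <- Lj -> Lc
The empty set is not sufficient: P2 (Nm <- Zh <- Au -> Lj -> Lc) has no collider blocking it and no conditioned non-collider, so it is open.
Try {Lj, Zh}:
  P1: blocked at chain node Zh ∈ conditioning set.
  P2: blocked at chain node Zh ∈ conditioning set.
  P3: blocked at chain node Zh ∈ conditioning set.
  P4: blocked at fork node Zh ∈ conditioning set.
  P5: blocked at chain node Lj ∈ conditioning set.
  P6: blocked at chain node Lj ∈ conditioning set.
  P7: blocked at chain node Lj ∈ conditioning set.
  P8: blocked at fork node Lj ∈ conditioning set.
{Lj, Zh} contains no descendant of Nm and blocks every backdoor path.
Every element of {Lj, Zh} is needed (dropping Lj leaves P6 open; dropping Zh leaves P1 open), so no proper subset is valid.
Among all size-2 subsets of the eligible variables, only {Lj, Zh} blocks every backdoor path, so it is the unique smallest valid adjustment set.

{Lj, Zh}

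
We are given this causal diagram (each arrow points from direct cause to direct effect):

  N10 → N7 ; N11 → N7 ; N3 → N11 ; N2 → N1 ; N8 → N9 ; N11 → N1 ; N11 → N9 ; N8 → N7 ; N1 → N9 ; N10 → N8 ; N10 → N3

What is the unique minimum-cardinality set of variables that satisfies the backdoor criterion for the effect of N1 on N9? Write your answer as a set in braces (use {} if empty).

Variables eligible for adjustment (non-descendants of N1, excluding N1 and N9): {N10, N11, N2, N3, N7, N8}.
Backdoor paths from N1 to N9:
  P1: N1 <- N11 <- N3 <- N10 -> N8 -> N9
  P2: N1 <- N11 <- N3 <- N10 -> N7 <- N8 -> N9
  P3: N1 <- N11 -> N7 <- N10 -> N8 -> N9
  P4: N1 <- N11 -> N7 <- N8 -> N9
  P5: N1 <- N11 -> N9
The empty set is not sufficient: P1 (N1 <- N11 <- N3 <- N10 -> N8 -> N9) has no collider blocking it and no conditioned non-collider, so it is open.
Try {N11}:
  P1: blocked at chain node N11 ∈ conditioning set.
  P2: blocked at chain node N11 ∈ conditioning set.
  P3: blocked at fork node N11 ∈ conditioning set.
  P4: blocked at fork node N11 ∈ conditioning set.
  P5: blocked at fork node N11 ∈ conditioning set.
{N11} contains no descendant of N1 and blocks every backdoor path.
No other singleton works — e.g. {N10} leaves P5 open — so {N11} is the unique smallest valid adjustment set.

{N11}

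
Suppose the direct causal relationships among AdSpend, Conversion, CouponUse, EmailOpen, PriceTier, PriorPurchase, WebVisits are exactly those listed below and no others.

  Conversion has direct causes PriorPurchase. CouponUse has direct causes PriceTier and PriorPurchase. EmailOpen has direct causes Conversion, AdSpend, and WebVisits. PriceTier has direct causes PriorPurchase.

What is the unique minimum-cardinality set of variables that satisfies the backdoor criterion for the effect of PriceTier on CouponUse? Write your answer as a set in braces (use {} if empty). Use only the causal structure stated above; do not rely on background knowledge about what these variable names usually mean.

{PriorPurchase}

Variables eligible for adjustment (non-descendants of PriceTier, excluding PriceTier and CouponUse): {AdSpend, Conversion, EmailOpen, PriorPurchase, WebVisits}.
Backdoor paths from PriceTier to CouponUse:
  P1: PriceTier <- PriorPurchase -> CouponUse
The empty set is not sufficient: P1 (PriceTier <- PriorPurchase -> CouponUse) has no collider blocking it and no conditioned non-collider, so it is open.
Try {PriorPurchase}:
  P1: blocked at fork node PriorPurchase ∈ conditioning set.
{PriorPurchase} contains no descendant of PriceTier and blocks every backdoor path.
No other singleton works — e.g. {AdSpend} leaves P1 open — so {PriorPurchase} is the unique smallest valid adjustment set.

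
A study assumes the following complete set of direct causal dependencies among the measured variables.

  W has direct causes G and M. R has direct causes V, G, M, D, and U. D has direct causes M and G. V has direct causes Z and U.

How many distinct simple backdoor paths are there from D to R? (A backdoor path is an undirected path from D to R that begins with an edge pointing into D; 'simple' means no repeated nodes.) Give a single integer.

4

A backdoor path from D to R is any simple undirected path whose first edge points into D (i.e. leaves D via a parent).
Parents of D: {G, M}.
Enumerating:
  P1: D <- M -> R
  P2: D <- M -> W <- G -> R
  P3: D <- G -> R
  P4: D <- G -> W <- M -> R
That exhausts the simple backdoor paths. Count: 4.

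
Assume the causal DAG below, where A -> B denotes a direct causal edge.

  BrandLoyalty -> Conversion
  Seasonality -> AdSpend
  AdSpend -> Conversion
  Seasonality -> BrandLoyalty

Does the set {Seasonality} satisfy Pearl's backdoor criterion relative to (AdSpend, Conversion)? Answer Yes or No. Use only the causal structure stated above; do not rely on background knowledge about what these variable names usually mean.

Yes

Backdoor paths from AdSpend to Conversion (paths whose first edge points into AdSpend):
  P1: AdSpend <- Seasonality -> BrandLoyalty -> Conversion
Condition 1 (no descendant of AdSpend in the set): holds — descendants of AdSpend are {Conversion}; none are in {Seasonality}.
Condition 2 (every backdoor path blocked by {Seasonality}):
  P1: blocked at fork node Seasonality ∈ conditioning set.
{Seasonality} satisfies the backdoor criterion.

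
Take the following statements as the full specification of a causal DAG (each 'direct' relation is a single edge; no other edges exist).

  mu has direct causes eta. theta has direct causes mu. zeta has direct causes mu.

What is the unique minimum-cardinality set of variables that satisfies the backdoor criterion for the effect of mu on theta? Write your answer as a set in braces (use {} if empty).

Variables eligible for adjustment (non-descendants of mu, excluding mu and theta): {eta}.
Backdoor paths from mu to theta:
  (none)
With no backdoor paths the empty set already satisfies the criterion, and it is trivially minimal.

{}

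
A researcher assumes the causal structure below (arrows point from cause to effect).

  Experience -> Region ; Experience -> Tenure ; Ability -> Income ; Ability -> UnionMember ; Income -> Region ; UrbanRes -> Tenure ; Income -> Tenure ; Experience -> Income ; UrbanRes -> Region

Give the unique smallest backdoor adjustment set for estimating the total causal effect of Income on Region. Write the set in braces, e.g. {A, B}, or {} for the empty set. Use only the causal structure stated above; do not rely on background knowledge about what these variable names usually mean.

Variables eligible for adjustment (non-descendants of Income, excluding Income and Region): {Ability, Experience, UnionMember, UrbanRes}.
Backdoor paths from Income to Region:
  P1: Income <- Experience -> Region
  P2: Income <- Experience -> Tenure <- UrbanRes -> Region
The empty set is not sufficient: P1 (Income <- Experience -> Region) has no collider blocking it and no conditioned non-collider, so it is open.
Try {Experience}:
  P1: blocked at fork node Experience ∈ conditioning set.
  P2: blocked at fork node Experience ∈ conditioning set.
{Experience} contains no descendant of Income and blocks every backdoor path.
No other singleton works — e.g. {Ability} leaves P1 open — so {Experience} is the unique smallest valid adjustment set.

{Experience}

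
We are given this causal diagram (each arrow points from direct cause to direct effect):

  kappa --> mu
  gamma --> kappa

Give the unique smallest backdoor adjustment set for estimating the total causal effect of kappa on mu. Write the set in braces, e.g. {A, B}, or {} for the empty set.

{}

Variables eligible for adjustment (non-descendants of kappa, excluding kappa and mu): {gamma}.
Backdoor paths from kappa to mu:
  (none)
With no backdoor paths the empty set already satisfies the criterion, and it is trivially minimal.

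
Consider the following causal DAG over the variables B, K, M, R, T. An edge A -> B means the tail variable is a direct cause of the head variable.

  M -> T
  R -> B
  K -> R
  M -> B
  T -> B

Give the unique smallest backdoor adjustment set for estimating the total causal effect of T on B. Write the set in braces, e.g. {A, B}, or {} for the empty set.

{M}

Variables eligible for adjustment (non-descendants of T, excluding T and B): {K, M, R}.
Backdoor paths from T to B:
  P1: T <- M -> B
The empty set is not sufficient: P1 (T <- M -> B) has no collider blocking it and no conditioned non-collider, so it is open.
Try {M}:
  P1: blocked at fork node M ∈ conditioning set.
{M} contains no descendant of T and blocks every backdoor path.
No other singleton works — e.g. {K} leaves P1 open — so {M} is the unique smallest valid adjustment set.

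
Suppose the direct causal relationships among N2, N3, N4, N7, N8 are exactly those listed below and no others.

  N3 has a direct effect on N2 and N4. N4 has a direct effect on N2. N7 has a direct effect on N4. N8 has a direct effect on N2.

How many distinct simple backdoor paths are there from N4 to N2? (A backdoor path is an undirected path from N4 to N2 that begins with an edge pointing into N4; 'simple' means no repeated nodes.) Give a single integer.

A backdoor path from N4 to N2 is any simple undirected path whose first edge points into N4 (i.e. leaves N4 via a parent).
Parents of N4: {N3, N7}.
Enumerating:
  P1: N4 <- N3 -> N2
That exhausts the simple backdoor paths. Count: 1.

1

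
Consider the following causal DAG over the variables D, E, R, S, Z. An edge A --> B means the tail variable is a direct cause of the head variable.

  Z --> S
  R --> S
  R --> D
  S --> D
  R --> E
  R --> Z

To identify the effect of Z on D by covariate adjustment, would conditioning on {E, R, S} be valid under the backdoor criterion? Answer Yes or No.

No

Backdoor paths from Z to D (paths whose first edge points into Z):
  P1: Z <- R -> S -> D
  P2: Z <- R -> D
Condition 1 (no descendant of Z in the set): FAILS — S is a descendant of Z.
Condition 2 (every backdoor path blocked by {E, R, S}):
  P1: blocked at fork node R ∈ conditioning set.
  P2: blocked at fork node R ∈ conditioning set.
{E, R, S} does not satisfy the backdoor criterion.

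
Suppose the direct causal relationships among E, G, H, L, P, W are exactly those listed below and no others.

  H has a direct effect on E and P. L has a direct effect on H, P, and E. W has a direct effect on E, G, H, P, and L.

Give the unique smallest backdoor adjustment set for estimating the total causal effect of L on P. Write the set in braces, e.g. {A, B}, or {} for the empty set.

{W}

Variables eligible for adjustment (non-descendants of L, excluding L and P): {G, W}.
Backdoor paths from L to P:
  P1: L <- W -> H -> P
  P2: L <- W -> E <- H -> P
  P3: L <- W -> P
The empty set is not sufficient: P1 (L <- W -> H -> P) has no collider blocking it and no conditioned non-collider, so it is open.
Try {W}:
  P1: blocked at fork node W ∈ conditioning set.
  P2: blocked at fork node W ∈ conditioning set.
  P3: blocked at fork node W ∈ conditioning set.
{W} contains no descendant of L and blocks every backdoor path.
No other singleton works — e.g. {G} leaves P1 open — so {W} is the unique smallest valid adjustment set.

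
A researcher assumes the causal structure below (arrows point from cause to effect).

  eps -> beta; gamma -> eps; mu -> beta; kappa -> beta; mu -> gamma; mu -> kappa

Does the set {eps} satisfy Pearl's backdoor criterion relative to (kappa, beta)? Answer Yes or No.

No

Backdoor paths from kappa to beta (paths whose first edge points into kappa):
  P1: kappa <- mu -> gamma -> eps -> beta
  P2: kappa <- mu -> beta
Condition 1 (no descendant of kappa in the set): holds — descendants of kappa are {beta}; none are in {eps}.
Condition 2 (every backdoor path blocked by {eps}):
  P1: blocked at chain node eps ∈ conditioning set.
  P2: open — no interior node is in the conditioning set.
{eps} does not satisfy the backdoor criterion.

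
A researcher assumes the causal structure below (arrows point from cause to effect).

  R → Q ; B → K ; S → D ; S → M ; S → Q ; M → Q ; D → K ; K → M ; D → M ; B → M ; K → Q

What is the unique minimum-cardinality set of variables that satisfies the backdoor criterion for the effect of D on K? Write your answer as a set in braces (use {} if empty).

{}

Variables eligible for adjustment (non-descendants of D, excluding D and K): {B, R, S}.
Backdoor paths from D to K:
  P1: D <- S -> M <- B -> K
  P2: D <- S -> M <- K
  P3: D <- S -> M -> Q <- K
  P4: D <- S -> Q <- K
  P5: D <- S -> Q <- M <- B -> K
  P6: D <- S -> Q <- M <- K
Each backdoor path contains an unconditioned collider, so every path is already blocked with the empty conditioning set:
  P1: blocked at collider M (neither it nor any descendant is in the conditioning set).
  P2: blocked at collider M (neither it nor any descendant is in the conditioning set).
  P3: blocked at collider Q (neither it nor any descendant is in the conditioning set).
  P4: blocked at collider Q (neither it nor any descendant is in the conditioning set).
  P5: blocked at collider Q (neither it nor any descendant is in the conditioning set).
  P6: blocked at collider Q (neither it nor any descendant is in the conditioning set).
The empty set is therefore the unique smallest valid set.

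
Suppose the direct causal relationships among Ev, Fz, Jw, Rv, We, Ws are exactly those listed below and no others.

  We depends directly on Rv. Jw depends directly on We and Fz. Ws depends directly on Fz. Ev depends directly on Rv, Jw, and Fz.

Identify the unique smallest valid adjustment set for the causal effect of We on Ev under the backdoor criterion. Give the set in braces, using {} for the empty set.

Variables eligible for adjustment (non-descendants of We, excluding We and Ev): {Fz, Rv, Ws}.
Backdoor paths from We to Ev:
  P1: We <- Rv -> Ev
The empty set is not sufficient: P1 (We <- Rv -> Ev) has no collider blocking it and no conditioned non-collider, so it is open.
Try {Rv}:
  P1: blocked at fork node Rv ∈ conditioning set.
{Rv} contains no descendant of We and blocks every backdoor path.
No other singleton works — e.g. {Fz} leaves P1 open — so {Rv} is the unique smallest valid adjustment set.

{Rv}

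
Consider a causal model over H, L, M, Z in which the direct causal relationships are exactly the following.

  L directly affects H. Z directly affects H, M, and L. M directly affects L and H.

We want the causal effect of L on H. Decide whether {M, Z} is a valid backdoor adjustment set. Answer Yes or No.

Backdoor paths from L to H (paths whose first edge points into L):
  P1: L <- Z -> M -> H
  P2: L <- Z -> H
  P3: L <- M <- Z -> H
  P4: L <- M -> H
Condition 1 (no descendant of L in the set): holds — descendants of L are {H}; none are in {M, Z}.
Condition 2 (every backdoor path blocked by {M, Z}):
  P1: blocked at fork node Z ∈ conditioning set.
  P2: blocked at fork node Z ∈ conditioning set.
  P3: blocked at chain node M ∈ conditioning set.
  P4: blocked at fork node M ∈ conditioning set.
{M, Z} satisfies the backdoor criterion.

Yes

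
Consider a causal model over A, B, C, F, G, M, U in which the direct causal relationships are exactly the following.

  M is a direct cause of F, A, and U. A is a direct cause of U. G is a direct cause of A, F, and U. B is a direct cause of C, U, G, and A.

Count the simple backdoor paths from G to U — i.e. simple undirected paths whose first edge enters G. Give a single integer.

3

A backdoor path from G to U is any simple undirected path whose first edge points into G (i.e. leaves G via a parent).
Parents of G: {B}.
Enumerating:
  P1: G <- B -> A <- M -> U
  P2: G <- B -> A -> U
  P3: G <- B -> U
That exhausts the simple backdoor paths. Count: 3.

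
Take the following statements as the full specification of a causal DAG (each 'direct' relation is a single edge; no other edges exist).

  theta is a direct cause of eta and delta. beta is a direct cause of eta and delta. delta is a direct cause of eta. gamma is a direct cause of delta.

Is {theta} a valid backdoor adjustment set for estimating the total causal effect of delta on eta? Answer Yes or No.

Backdoor paths from delta to eta (paths whose first edge points into delta):
  P1: delta <- theta -> eta
  P2: delta <- beta -> eta
Condition 1 (no descendant of delta in the set): holds — descendants of delta are {eta}; none are in {theta}.
Condition 2 (every backdoor path blocked by {theta}):
  P1: blocked at fork node theta ∈ conditioning set.
  P2: open — no interior node is in the conditioning set.
{theta} does not satisfy the backdoor criterion.

No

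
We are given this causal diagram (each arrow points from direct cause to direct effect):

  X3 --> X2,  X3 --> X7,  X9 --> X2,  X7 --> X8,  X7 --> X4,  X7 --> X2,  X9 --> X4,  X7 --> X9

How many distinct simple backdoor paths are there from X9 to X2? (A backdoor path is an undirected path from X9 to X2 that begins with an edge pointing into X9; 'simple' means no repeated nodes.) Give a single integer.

A backdoor path from X9 to X2 is any simple undirected path whose first edge points into X9 (i.e. leaves X9 via a parent).
Parents of X9: {X7}.
Enumerating:
  P1: X9 <- X7 <- X3 -> X2
  P2: X9 <- X7 -> X2
That exhausts the simple backdoor paths. Count: 2.

2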